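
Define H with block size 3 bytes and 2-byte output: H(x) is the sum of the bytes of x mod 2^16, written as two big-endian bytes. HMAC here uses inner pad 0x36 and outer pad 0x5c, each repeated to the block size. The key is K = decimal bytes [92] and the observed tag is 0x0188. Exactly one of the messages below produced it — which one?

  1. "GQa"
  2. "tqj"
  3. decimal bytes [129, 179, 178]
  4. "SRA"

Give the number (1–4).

1

Key decimal bytes [92] = 5c is 1 byte ≤ B = 3; zero-pad to 3 bytes: K' = 5c 00 00.
K' ⊕ ipad = 6a 36 36; K' ⊕ opad = 00 5c 5c.
m1: inner = H(6a 36 36 47 51 61) = 01 cf; tag = H(00 5c 5c 01 cf) = 0188 ← matches
m2: inner = H(6a 36 36 74 71 6a) = 02 25; tag = H(00 5c 5c 02 25) = 00df
m3: inner = H(6a 36 36 81 b3 b2) = 02 bc; tag = H(00 5c 5c 02 bc) = 0176
m4: inner = H(6a 36 36 53 52 41) = 01 bc; tag = H(00 5c 5c 01 bc) = 0175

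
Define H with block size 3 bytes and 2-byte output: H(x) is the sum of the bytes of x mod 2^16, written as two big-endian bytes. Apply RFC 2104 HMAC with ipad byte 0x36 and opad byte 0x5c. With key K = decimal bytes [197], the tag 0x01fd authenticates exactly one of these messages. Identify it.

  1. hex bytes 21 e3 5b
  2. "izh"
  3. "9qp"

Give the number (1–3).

Key decimal bytes [197] = c5 is 1 byte ≤ B = 3; zero-pad to 3 bytes: K' = c5 00 00.
K' ⊕ ipad = f3 36 36; K' ⊕ opad = 99 5c 5c.
m1: inner = H(f3 36 36 21 e3 5b) = 02 be; tag = H(99 5c 5c 02 be) = 0211
m2: inner = H(f3 36 36 69 7a 68) = 02 aa; tag = H(99 5c 5c 02 aa) = 01fd ← matches
m3: inner = H(f3 36 36 39 71 70) = 02 79; tag = H(99 5c 5c 02 79) = 01cc

2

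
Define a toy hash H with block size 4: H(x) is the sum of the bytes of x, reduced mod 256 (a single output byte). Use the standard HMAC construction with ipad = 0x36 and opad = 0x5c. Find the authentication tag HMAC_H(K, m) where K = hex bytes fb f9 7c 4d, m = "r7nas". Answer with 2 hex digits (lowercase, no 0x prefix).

c9

Key hex bytes fb f9 7c 4d is exactly B = 4 bytes: K' = fb f9 7c 4d.
K' ⊕ ipad = cd cf 4a 7b.  K' ⊕ opad = a7 a5 20 11.
Inner input = (K'⊕ipad) ∥ m = cd cf 4a 7b ∥ 72 37 6e 61 73.
Inner hash: sum = 205+207+74+123+114+55+110+97+115 = 1100; mod 256 = 76 → 4c.
Outer input = (K'⊕opad) ∥ inner = a7 a5 20 11 ∥ 4c.
Outer hash (tag): sum = 167+165+32+17+76 = 457; mod 256 = 201 → c9.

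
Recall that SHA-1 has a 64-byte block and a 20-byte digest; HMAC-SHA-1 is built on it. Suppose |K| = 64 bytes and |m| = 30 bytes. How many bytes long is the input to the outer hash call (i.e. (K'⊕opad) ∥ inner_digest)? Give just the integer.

84

Key is 64 ≤ 64 bytes, zero-padded: |K'| = 64.
Outer input = (K'⊕opad) ∥ H(inner) → 64 + 20 = 84 bytes.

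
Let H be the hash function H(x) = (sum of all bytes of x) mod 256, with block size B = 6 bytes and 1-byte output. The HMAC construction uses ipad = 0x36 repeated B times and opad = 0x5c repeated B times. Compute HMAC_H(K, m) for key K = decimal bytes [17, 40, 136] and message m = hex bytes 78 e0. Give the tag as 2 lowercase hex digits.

a6

Key decimal bytes [17, 40, 136] = 11 28 88 is 3 bytes ≤ B = 6; zero-pad to 6 bytes: K' = 11 28 88 00 00 00.
K' ⊕ ipad = 27 1e be 36 36 36.  K' ⊕ opad = 4d 74 d4 5c 5c 5c.
Inner input = (K'⊕ipad) ∥ m = 27 1e be 36 36 36 ∥ 78 e0.
Inner hash: sum = 39+30+190+54+54+54+120+224 = 765; mod 256 = 253 → fd.
Outer input = (K'⊕opad) ∥ inner = 4d 74 d4 5c 5c 5c ∥ fd.
Outer hash (tag): sum = 77+116+212+92+92+92+253 = 934; mod 256 = 166 → a6.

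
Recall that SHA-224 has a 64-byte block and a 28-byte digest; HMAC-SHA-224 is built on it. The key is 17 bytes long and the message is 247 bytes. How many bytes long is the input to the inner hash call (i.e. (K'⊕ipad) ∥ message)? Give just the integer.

Key is 17 ≤ 64 bytes, zero-padded: |K'| = 64.
Inner input = (K'⊕ipad) ∥ m → 64 + 247 = 311 bytes.

311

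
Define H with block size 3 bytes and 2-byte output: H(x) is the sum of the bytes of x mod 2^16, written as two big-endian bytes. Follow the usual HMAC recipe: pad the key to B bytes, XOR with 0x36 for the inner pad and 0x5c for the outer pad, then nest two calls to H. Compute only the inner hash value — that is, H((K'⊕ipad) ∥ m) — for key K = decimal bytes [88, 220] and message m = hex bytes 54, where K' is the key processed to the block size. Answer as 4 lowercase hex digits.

01e2

Key decimal bytes [88, 220] = 58 dc is 2 bytes ≤ B = 3; zero-pad to 3 bytes: K' = 58 dc 00.
K' ⊕ ipad = 6e ea 36.
Inner input = 6e ea 36 ∥ 54.
Inner hash: sum = 110+234+54+84 = 482 → 01 e2.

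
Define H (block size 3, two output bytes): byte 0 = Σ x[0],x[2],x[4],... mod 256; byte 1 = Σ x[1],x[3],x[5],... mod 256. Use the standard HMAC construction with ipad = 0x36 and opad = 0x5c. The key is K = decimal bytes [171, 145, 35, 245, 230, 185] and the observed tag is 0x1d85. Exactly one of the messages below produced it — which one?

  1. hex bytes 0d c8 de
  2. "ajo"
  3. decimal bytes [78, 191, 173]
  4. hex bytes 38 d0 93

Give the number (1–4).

Key decimal bytes [171, 145, 35, 245, 230, 185] = ab 91 23 f5 e6 b9 is 6 bytes > B = 3, so hash it first: H(key) = b4 3f, then zero-pad to 3 bytes: K' = b4 3f 00.
K' ⊕ ipad = 82 09 36; K' ⊕ opad = e8 63 5c.
m1: inner = H(82 09 36 0d c8 de) = 80 f4; tag = H(e8 63 5c 80 f4) = 38e3
m2: inner = H(82 09 36 61 6a 6f) = 22 d9; tag = H(e8 63 5c 22 d9) = 1d85 ← matches
m3: inner = H(82 09 36 4e bf ad) = 77 04; tag = H(e8 63 5c 77 04) = 48da
m4: inner = H(82 09 36 38 d0 93) = 88 d4; tag = H(e8 63 5c 88 d4) = 18eb

2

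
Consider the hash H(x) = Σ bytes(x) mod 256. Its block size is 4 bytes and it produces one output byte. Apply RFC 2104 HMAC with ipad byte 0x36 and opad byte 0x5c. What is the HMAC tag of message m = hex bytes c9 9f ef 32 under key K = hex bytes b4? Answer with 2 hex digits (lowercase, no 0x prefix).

a9

Key hex bytes b4 is 1 byte ≤ B = 4; zero-pad to 4 bytes: K' = b4 00 00 00.
K' ⊕ ipad = 82 36 36 36.  K' ⊕ opad = e8 5c 5c 5c.
Inner input = (K'⊕ipad) ∥ m = 82 36 36 36 ∥ c9 9f ef 32.
Inner hash: sum = 130+54+54+54+201+159+239+50 = 941; mod 256 = 173 → ad.
Outer input = (K'⊕opad) ∥ inner = e8 5c 5c 5c ∥ ad.
Outer hash (tag): sum = 232+92+92+92+173 = 681; mod 256 = 169 → a9.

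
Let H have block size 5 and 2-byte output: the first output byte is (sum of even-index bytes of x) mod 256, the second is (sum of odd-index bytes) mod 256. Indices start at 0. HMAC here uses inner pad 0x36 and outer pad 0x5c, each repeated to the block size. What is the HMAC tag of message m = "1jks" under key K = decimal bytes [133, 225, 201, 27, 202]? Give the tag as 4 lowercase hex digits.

a48f

Key decimal bytes [133, 225, 201, 27, 202] = 85 e1 c9 1b ca is exactly B = 5 bytes: K' = 85 e1 c9 1b ca.
K' ⊕ ipad = b3 d7 ff 2d fc.  K' ⊕ opad = d9 bd 95 47 96.
Inner input = (K'⊕ipad) ∥ m = b3 d7 ff 2d fc ∥ 31 6a 6b 73.
Inner hash: even-index sum = 907 mod 256 = 139; odd-index sum = 416 mod 256 = 160 → 8b a0.
Outer input = (K'⊕opad) ∥ inner = d9 bd 95 47 96 ∥ 8b a0.
Outer hash (tag): even-index sum = 676 mod 256 = 164; odd-index sum = 399 mod 256 = 143 → a4 8f.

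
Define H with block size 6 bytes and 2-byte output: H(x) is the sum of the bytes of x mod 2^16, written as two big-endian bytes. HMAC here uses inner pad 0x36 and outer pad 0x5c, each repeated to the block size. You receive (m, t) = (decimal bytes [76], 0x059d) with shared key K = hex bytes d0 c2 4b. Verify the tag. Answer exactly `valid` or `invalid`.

invalid

Key hex bytes d0 c2 4b is 3 bytes ≤ B = 6; zero-pad to 6 bytes: K' = d0 c2 4b 00 00 00.
K' ⊕ ipad = e6 f4 7d 36 36 36; K' ⊕ opad = 8c 9e 17 5c 5c 5c.
Inner hash: sum = 230+244+125+54+54+54+76 = 837 → 03 45.
Outer hash (recomputed tag): sum = 140+158+23+92+92+92+3+69 = 669 → 02 9d.
Recomputed tag = 029d; claimed = 059d → mismatch.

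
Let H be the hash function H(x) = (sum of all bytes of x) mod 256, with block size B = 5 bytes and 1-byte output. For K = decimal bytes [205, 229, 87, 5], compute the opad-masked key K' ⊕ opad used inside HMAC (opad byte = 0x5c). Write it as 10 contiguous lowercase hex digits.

91b90b595c

Key decimal bytes [205, 229, 87, 5] = cd e5 57 05 is 4 bytes ≤ B = 5; zero-pad to 5 bytes: K' = cd e5 57 05 00.
XOR each byte with 0x5c: cd⊕5c=91, e5⊕5c=b9, 57⊕5c=0b, 05⊕5c=59, 00⊕5c=5c.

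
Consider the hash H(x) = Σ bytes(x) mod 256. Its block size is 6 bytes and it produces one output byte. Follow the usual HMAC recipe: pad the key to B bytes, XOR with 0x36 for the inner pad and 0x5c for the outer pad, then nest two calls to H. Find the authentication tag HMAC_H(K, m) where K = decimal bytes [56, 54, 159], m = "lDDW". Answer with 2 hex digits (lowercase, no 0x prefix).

Key decimal bytes [56, 54, 159] = 38 36 9f is 3 bytes ≤ B = 6; zero-pad to 6 bytes: K' = 38 36 9f 00 00 00.
K' ⊕ ipad = 0e 00 a9 36 36 36.  K' ⊕ opad = 64 6a c3 5c 5c 5c.
Inner input = (K'⊕ipad) ∥ m = 0e 00 a9 36 36 36 ∥ 6c 44 44 57.
Inner hash: sum = 14+0+169+54+54+54+108+68+68+87 = 676; mod 256 = 164 → a4.
Outer input = (K'⊕opad) ∥ inner = 64 6a c3 5c 5c 5c ∥ a4.
Outer hash (tag): sum = 100+106+195+92+92+92+164 = 841; mod 256 = 73 → 49.

49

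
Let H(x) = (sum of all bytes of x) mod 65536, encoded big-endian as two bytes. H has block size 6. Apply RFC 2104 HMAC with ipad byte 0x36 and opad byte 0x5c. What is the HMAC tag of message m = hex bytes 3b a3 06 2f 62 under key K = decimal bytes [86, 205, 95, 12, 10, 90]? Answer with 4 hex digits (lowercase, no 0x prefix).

0169

Key decimal bytes [86, 205, 95, 12, 10, 90] = 56 cd 5f 0c 0a 5a is exactly B = 6 bytes: K' = 56 cd 5f 0c 0a 5a.
K' ⊕ ipad = 60 fb 69 3a 3c 6c.  K' ⊕ opad = 0a 91 03 50 56 06.
Inner input = (K'⊕ipad) ∥ m = 60 fb 69 3a 3c 6c ∥ 3b a3 06 2f 62.
Inner hash: sum = 96+251+105+58+60+108+59+163+6+47+98 = 1051 → 04 1b.
Outer input = (K'⊕opad) ∥ inner = 0a 91 03 50 56 06 ∥ 04 1b.
Outer hash (tag): sum = 10+145+3+80+86+6+4+27 = 361 → 01 69.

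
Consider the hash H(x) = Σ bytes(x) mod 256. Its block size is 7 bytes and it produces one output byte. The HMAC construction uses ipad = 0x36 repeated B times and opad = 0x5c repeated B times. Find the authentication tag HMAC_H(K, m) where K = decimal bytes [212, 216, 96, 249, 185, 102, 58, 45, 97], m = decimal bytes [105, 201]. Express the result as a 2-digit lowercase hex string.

Key decimal bytes [212, 216, 96, 249, 185, 102, 58, 45, 97] = d4 d8 60 f9 b9 66 3a 2d 61 is 9 bytes > B = 7, so hash it first: H(key) = ec, then zero-pad to 7 bytes: K' = ec 00 00 00 00 00 00.
K' ⊕ ipad = da 36 36 36 36 36 36.  K' ⊕ opad = b0 5c 5c 5c 5c 5c 5c.
Inner input = (K'⊕ipad) ∥ m = da 36 36 36 36 36 36 ∥ 69 c9.
Inner hash: sum = 218+54+54+54+54+54+54+105+201 = 848; mod 256 = 80 → 50.
Outer input = (K'⊕opad) ∥ inner = b0 5c 5c 5c 5c 5c 5c ∥ 50.
Outer hash (tag): sum = 176+92+92+92+92+92+92+80 = 808; mod 256 = 40 → 28.

28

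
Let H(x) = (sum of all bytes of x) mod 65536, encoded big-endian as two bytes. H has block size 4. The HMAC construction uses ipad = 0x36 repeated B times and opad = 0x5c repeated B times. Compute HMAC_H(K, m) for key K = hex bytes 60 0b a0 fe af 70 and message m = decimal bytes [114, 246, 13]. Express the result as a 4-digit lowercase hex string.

01c1

Key hex bytes 60 0b a0 fe af 70 is 6 bytes > B = 4, so hash it first: H(key) = 03 28, then zero-pad to 4 bytes: K' = 03 28 00 00.
K' ⊕ ipad = 35 1e 36 36.  K' ⊕ opad = 5f 74 5c 5c.
Inner input = (K'⊕ipad) ∥ m = 35 1e 36 36 ∥ 72 f6 0d.
Inner hash: sum = 53+30+54+54+114+246+13 = 564 → 02 34.
Outer input = (K'⊕opad) ∥ inner = 5f 74 5c 5c ∥ 02 34.
Outer hash (tag): sum = 95+116+92+92+2+52 = 449 → 01 c1.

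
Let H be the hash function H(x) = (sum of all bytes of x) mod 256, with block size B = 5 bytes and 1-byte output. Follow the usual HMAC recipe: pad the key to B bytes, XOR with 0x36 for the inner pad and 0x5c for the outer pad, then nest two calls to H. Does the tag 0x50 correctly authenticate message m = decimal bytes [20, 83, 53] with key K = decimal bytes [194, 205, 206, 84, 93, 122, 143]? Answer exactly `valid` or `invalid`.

valid

Key decimal bytes [194, 205, 206, 84, 93, 122, 143] = c2 cd ce 54 5d 7a 8f is 7 bytes > B = 5, so hash it first: H(key) = 17, then zero-pad to 5 bytes: K' = 17 00 00 00 00.
K' ⊕ ipad = 21 36 36 36 36; K' ⊕ opad = 4b 5c 5c 5c 5c.
Inner hash: sum = 33+54+54+54+54+20+83+53 = 405; mod 256 = 149 → 95.
Outer hash (recomputed tag): sum = 75+92+92+92+92+149 = 592; mod 256 = 80 → 50.
Recomputed tag = 50; claimed = 50 → match.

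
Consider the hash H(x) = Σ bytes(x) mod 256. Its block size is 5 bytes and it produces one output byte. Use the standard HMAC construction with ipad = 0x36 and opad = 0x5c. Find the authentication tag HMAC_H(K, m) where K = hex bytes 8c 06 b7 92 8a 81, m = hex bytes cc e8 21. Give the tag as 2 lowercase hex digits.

a7

Key hex bytes 8c 06 b7 92 8a 81 is 6 bytes > B = 5, so hash it first: H(key) = e6, then zero-pad to 5 bytes: K' = e6 00 00 00 00.
K' ⊕ ipad = d0 36 36 36 36.  K' ⊕ opad = ba 5c 5c 5c 5c.
Inner input = (K'⊕ipad) ∥ m = d0 36 36 36 36 ∥ cc e8 21.
Inner hash: sum = 208+54+54+54+54+204+232+33 = 893; mod 256 = 125 → 7d.
Outer input = (K'⊕opad) ∥ inner = ba 5c 5c 5c 5c ∥ 7d.
Outer hash (tag): sum = 186+92+92+92+92+125 = 679; mod 256 = 167 → a7.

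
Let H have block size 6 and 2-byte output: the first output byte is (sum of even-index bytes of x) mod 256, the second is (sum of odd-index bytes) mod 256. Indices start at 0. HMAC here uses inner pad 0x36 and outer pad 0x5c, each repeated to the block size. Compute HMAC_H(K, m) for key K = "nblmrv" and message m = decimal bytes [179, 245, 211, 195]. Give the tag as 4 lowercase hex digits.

Key "nblmrv" = 6e 62 6c 6d 72 76 is exactly B = 6 bytes: K' = 6e 62 6c 6d 72 76.
K' ⊕ ipad = 58 54 5a 5b 44 40.  K' ⊕ opad = 32 3e 30 31 2e 2a.
Inner input = (K'⊕ipad) ∥ m = 58 54 5a 5b 44 40 ∥ b3 f5 d3 c3.
Inner hash: even-index sum = 636 mod 256 = 124; odd-index sum = 679 mod 256 = 167 → 7c a7.
Outer input = (K'⊕opad) ∥ inner = 32 3e 30 31 2e 2a ∥ 7c a7.
Outer hash (tag): even-index sum = 268 mod 256 = 12; odd-index sum = 320 mod 256 = 64 → 0c 40.

0c40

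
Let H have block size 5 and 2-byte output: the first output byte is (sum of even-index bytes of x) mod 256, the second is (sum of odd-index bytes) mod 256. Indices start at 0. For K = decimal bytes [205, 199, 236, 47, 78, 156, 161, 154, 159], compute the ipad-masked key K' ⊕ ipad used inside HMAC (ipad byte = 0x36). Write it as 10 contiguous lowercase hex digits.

Key decimal bytes [205, 199, 236, 47, 78, 156, 161, 154, 159] = cd c7 ec 2f 4e 9c a1 9a 9f is 9 bytes > B = 5, so hash it first: H(key) = 47 2c, then zero-pad to 5 bytes: K' = 47 2c 00 00 00.
XOR each byte with 0x36: 47⊕36=71, 2c⊕36=1a, 00⊕36=36, 00⊕36=36, 00⊕36=36.

711a363636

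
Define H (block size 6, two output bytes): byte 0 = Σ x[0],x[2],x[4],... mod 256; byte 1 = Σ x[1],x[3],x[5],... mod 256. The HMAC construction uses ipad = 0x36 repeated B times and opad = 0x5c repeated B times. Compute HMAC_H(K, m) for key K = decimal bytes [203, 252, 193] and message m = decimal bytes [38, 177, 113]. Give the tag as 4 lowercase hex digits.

Key decimal bytes [203, 252, 193] = cb fc c1 is 3 bytes ≤ B = 6; zero-pad to 6 bytes: K' = cb fc c1 00 00 00.
K' ⊕ ipad = fd ca f7 36 36 36.  K' ⊕ opad = 97 a0 9d 5c 5c 5c.
Inner input = (K'⊕ipad) ∥ m = fd ca f7 36 36 36 ∥ 26 b1 71.
Inner hash: even-index sum = 705 mod 256 = 193; odd-index sum = 487 mod 256 = 231 → c1 e7.
Outer input = (K'⊕opad) ∥ inner = 97 a0 9d 5c 5c 5c ∥ c1 e7.
Outer hash (tag): even-index sum = 593 mod 256 = 81; odd-index sum = 575 mod 256 = 63 → 51 3f.

513f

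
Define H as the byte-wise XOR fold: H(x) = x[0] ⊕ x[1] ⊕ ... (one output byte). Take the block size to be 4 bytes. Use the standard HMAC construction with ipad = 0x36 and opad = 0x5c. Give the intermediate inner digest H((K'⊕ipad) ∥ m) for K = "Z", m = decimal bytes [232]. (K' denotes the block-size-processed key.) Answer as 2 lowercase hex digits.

Key "Z" = 5a is 1 byte ≤ B = 4; zero-pad to 4 bytes: K' = 5a 00 00 00.
K' ⊕ ipad = 6c 36 36 36.
Inner input = 6c 36 36 36 ∥ e8.
Inner hash: XOR 6c⊕36⊕36⊕36⊕e8 = b2.

b2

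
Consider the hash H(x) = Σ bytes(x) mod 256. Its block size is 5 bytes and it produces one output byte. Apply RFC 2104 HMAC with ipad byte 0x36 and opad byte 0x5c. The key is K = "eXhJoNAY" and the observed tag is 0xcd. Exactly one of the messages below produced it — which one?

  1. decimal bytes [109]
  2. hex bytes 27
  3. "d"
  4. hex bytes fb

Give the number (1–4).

4

Key "eXhJoNAY" = 65 58 68 4a 6f 4e 41 59 is 8 bytes > B = 5, so hash it first: H(key) = c6, then zero-pad to 5 bytes: K' = c6 00 00 00 00.
K' ⊕ ipad = f0 36 36 36 36; K' ⊕ opad = 9a 5c 5c 5c 5c.
m1: inner = H(f0 36 36 36 36 6d) = 35; tag = H(9a 5c 5c 5c 5c 35) = 3f
m2: inner = H(f0 36 36 36 36 27) = ef; tag = H(9a 5c 5c 5c 5c ef) = f9
m3: inner = H(f0 36 36 36 36 64) = 2c; tag = H(9a 5c 5c 5c 5c 2c) = 36
m4: inner = H(f0 36 36 36 36 fb) = c3; tag = H(9a 5c 5c 5c 5c c3) = cd ← matches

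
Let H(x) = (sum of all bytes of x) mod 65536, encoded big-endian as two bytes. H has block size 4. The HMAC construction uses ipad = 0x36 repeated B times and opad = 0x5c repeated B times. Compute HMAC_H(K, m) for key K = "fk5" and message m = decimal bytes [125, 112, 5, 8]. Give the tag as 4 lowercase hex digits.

0217

Key "fk5" = 66 6b 35 is 3 bytes ≤ B = 4; zero-pad to 4 bytes: K' = 66 6b 35 00.
K' ⊕ ipad = 50 5d 03 36.  K' ⊕ opad = 3a 37 69 5c.
Inner input = (K'⊕ipad) ∥ m = 50 5d 03 36 ∥ 7d 70 05 08.
Inner hash: sum = 80+93+3+54+125+112+5+8 = 480 → 01 e0.
Outer input = (K'⊕opad) ∥ inner = 3a 37 69 5c ∥ 01 e0.
Outer hash (tag): sum = 58+55+105+92+1+224 = 535 → 02 17.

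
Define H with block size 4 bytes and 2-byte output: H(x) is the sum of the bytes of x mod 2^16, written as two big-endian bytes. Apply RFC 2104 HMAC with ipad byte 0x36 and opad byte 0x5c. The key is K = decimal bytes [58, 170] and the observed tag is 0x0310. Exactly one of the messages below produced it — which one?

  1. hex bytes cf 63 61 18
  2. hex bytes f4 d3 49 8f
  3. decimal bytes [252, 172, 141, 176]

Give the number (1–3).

Key decimal bytes [58, 170] = 3a aa is 2 bytes ≤ B = 4; zero-pad to 4 bytes: K' = 3a aa 00 00.
K' ⊕ ipad = 0c 9c 36 36; K' ⊕ opad = 66 f6 5c 5c.
m1: inner = H(0c 9c 36 36 cf 63 61 18) = 02 bf; tag = H(66 f6 5c 5c 02 bf) = 02d5
m2: inner = H(0c 9c 36 36 f4 d3 49 8f) = 03 b3; tag = H(66 f6 5c 5c 03 b3) = 02ca
m3: inner = H(0c 9c 36 36 fc ac 8d b0) = 03 f9; tag = H(66 f6 5c 5c 03 f9) = 0310 ← matches

3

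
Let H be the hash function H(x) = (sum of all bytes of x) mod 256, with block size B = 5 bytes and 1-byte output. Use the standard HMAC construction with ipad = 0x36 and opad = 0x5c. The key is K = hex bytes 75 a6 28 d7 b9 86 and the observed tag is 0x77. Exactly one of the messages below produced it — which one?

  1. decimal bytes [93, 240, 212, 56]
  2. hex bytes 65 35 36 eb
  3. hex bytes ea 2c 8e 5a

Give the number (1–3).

Key hex bytes 75 a6 28 d7 b9 86 is 6 bytes > B = 5, so hash it first: H(key) = 59, then zero-pad to 5 bytes: K' = 59 00 00 00 00.
K' ⊕ ipad = 6f 36 36 36 36; K' ⊕ opad = 05 5c 5c 5c 5c.
m1: inner = H(6f 36 36 36 36 5d f0 d4 38) = a0; tag = H(05 5c 5c 5c 5c a0) = 15
m2: inner = H(6f 36 36 36 36 65 35 36 eb) = 02; tag = H(05 5c 5c 5c 5c 02) = 77 ← matches
m3: inner = H(6f 36 36 36 36 ea 2c 8e 5a) = 45; tag = H(05 5c 5c 5c 5c 45) = ba

2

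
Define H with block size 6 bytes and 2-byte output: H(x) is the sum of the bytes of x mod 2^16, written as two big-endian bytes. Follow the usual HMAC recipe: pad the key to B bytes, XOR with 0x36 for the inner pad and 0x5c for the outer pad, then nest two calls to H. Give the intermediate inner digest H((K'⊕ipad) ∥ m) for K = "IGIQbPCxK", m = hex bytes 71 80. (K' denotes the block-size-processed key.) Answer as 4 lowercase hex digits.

02d1

Key "IGIQbPCxK" = 49 47 49 51 62 50 43 78 4b is 9 bytes > B = 6, so hash it first: H(key) = 02 e2, then zero-pad to 6 bytes: K' = 02 e2 00 00 00 00.
K' ⊕ ipad = 34 d4 36 36 36 36.
Inner input = 34 d4 36 36 36 36 ∥ 71 80.
Inner hash: sum = 52+212+54+54+54+54+113+128 = 721 → 02 d1.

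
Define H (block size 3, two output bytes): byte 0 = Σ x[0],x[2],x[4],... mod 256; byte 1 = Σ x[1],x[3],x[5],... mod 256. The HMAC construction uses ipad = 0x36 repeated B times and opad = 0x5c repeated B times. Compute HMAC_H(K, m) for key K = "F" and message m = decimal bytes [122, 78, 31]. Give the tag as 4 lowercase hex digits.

4550

Key "F" = 46 is 1 byte ≤ B = 3; zero-pad to 3 bytes: K' = 46 00 00.
K' ⊕ ipad = 70 36 36.  K' ⊕ opad = 1a 5c 5c.
Inner input = (K'⊕ipad) ∥ m = 70 36 36 ∥ 7a 4e 1f.
Inner hash: even-index sum = 244 mod 256 = 244; odd-index sum = 207 mod 256 = 207 → f4 cf.
Outer input = (K'⊕opad) ∥ inner = 1a 5c 5c ∥ f4 cf.
Outer hash (tag): even-index sum = 325 mod 256 = 69; odd-index sum = 336 mod 256 = 80 → 45 50.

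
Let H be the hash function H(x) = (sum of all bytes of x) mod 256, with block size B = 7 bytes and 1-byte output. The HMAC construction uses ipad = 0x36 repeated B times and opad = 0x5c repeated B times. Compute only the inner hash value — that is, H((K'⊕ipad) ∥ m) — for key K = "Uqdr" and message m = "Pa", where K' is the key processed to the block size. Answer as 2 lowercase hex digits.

93

Key "Uqdr" = 55 71 64 72 is 4 bytes ≤ B = 7; zero-pad to 7 bytes: K' = 55 71 64 72 00 00 00.
K' ⊕ ipad = 63 47 52 44 36 36 36.
Inner input = 63 47 52 44 36 36 36 ∥ 50 61.
Inner hash: sum = 99+71+82+68+54+54+54+80+97 = 659; mod 256 = 147 → 93.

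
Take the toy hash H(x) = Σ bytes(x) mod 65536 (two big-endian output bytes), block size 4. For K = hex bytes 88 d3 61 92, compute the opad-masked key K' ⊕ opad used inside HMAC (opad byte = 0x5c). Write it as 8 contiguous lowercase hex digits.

Key hex bytes 88 d3 61 92 is exactly B = 4 bytes: K' = 88 d3 61 92.
XOR each byte with 0x5c: 88⊕5c=d4, d3⊕5c=8f, 61⊕5c=3d, 92⊕5c=ce.

d48f3dce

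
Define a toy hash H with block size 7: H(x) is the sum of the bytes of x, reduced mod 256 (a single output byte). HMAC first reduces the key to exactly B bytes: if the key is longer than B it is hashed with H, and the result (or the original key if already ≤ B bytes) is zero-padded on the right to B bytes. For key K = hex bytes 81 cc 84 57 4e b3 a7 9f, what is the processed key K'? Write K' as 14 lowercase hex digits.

|K| = 8 > B = 7, so first hash the key.
H(K): sum = 129+204+132+87+78+179+167+159 = 1135; mod 256 = 111 → 6f.
Zero-pad H(K) = 6f to 7 bytes: K' = 6f 00 00 00 00 00 00.

6f000000000000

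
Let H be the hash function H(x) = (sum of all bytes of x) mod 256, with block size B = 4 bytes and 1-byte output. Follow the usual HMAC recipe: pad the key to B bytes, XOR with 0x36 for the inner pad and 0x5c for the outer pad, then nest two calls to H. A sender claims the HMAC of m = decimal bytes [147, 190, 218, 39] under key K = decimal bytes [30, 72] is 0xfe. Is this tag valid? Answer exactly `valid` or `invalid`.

Key decimal bytes [30, 72] = 1e 48 is 2 bytes ≤ B = 4; zero-pad to 4 bytes: K' = 1e 48 00 00.
K' ⊕ ipad = 28 7e 36 36; K' ⊕ opad = 42 14 5c 5c.
Inner hash: sum = 40+126+54+54+147+190+218+39 = 868; mod 256 = 100 → 64.
Outer hash (recomputed tag): sum = 66+20+92+92+100 = 370; mod 256 = 114 → 72.
Recomputed tag = 72; claimed = fe → mismatch.

invalid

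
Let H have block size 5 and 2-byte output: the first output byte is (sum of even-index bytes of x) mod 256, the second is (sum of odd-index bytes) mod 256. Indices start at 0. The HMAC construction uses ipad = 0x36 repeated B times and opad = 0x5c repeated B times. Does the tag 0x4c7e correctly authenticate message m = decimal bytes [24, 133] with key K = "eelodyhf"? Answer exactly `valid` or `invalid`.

invalid

Key "eelodyhf" = 65 65 6c 6f 64 79 68 66 is 8 bytes > B = 5, so hash it first: H(key) = 9d b3, then zero-pad to 5 bytes: K' = 9d b3 00 00 00.
K' ⊕ ipad = ab 85 36 36 36; K' ⊕ opad = c1 ef 5c 5c 5c.
Inner hash: even-index sum = 412 mod 256 = 156; odd-index sum = 211 mod 256 = 211 → 9c d3.
Outer hash (recomputed tag): even-index sum = 588 mod 256 = 76; odd-index sum = 487 mod 256 = 231 → 4c e7.
Recomputed tag = 4ce7; claimed = 4c7e → mismatch.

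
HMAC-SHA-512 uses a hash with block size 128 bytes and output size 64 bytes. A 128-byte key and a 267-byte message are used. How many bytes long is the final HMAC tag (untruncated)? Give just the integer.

64

The tag is one SHA-512 digest: 64 bytes.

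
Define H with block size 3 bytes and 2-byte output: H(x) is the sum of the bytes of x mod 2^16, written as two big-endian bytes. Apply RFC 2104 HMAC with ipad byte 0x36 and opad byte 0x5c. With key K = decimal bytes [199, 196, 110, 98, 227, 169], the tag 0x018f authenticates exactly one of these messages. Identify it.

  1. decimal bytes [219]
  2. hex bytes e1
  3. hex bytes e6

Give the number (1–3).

1

Key decimal bytes [199, 196, 110, 98, 227, 169] = c7 c4 6e 62 e3 a9 is 6 bytes > B = 3, so hash it first: H(key) = 03 e7, then zero-pad to 3 bytes: K' = 03 e7 00.
K' ⊕ ipad = 35 d1 36; K' ⊕ opad = 5f bb 5c.
m1: inner = H(35 d1 36 db) = 02 17; tag = H(5f bb 5c 02 17) = 018f ← matches
m2: inner = H(35 d1 36 e1) = 02 1d; tag = H(5f bb 5c 02 1d) = 0195
m3: inner = H(35 d1 36 e6) = 02 22; tag = H(5f bb 5c 02 22) = 019a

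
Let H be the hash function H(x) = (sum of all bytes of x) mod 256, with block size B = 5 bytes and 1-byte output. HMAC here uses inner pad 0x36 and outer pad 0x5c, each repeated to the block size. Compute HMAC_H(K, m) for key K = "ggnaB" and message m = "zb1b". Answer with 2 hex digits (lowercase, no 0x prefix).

37

Key "ggnaB" = 67 67 6e 61 42 is exactly B = 5 bytes: K' = 67 67 6e 61 42.
K' ⊕ ipad = 51 51 58 57 74.  K' ⊕ opad = 3b 3b 32 3d 1e.
Inner input = (K'⊕ipad) ∥ m = 51 51 58 57 74 ∥ 7a 62 31 62.
Inner hash: sum = 81+81+88+87+116+122+98+49+98 = 820; mod 256 = 52 → 34.
Outer input = (K'⊕opad) ∥ inner = 3b 3b 32 3d 1e ∥ 34.
Outer hash (tag): sum = 59+59+50+61+30+52 = 311; mod 256 = 55 → 37.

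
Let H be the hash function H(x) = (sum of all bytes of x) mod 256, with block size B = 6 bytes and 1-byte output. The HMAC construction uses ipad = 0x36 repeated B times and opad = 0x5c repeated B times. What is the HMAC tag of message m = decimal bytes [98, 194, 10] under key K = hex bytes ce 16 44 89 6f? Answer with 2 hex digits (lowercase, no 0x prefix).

Key hex bytes ce 16 44 89 6f is 5 bytes ≤ B = 6; zero-pad to 6 bytes: K' = ce 16 44 89 6f 00.
K' ⊕ ipad = f8 20 72 bf 59 36.  K' ⊕ opad = 92 4a 18 d5 33 5c.
Inner input = (K'⊕ipad) ∥ m = f8 20 72 bf 59 36 ∥ 62 c2 0a.
Inner hash: sum = 248+32+114+191+89+54+98+194+10 = 1030; mod 256 = 6 → 06.
Outer input = (K'⊕opad) ∥ inner = 92 4a 18 d5 33 5c ∥ 06.
Outer hash (tag): sum = 146+74+24+213+51+92+6 = 606; mod 256 = 94 → 5e.

5e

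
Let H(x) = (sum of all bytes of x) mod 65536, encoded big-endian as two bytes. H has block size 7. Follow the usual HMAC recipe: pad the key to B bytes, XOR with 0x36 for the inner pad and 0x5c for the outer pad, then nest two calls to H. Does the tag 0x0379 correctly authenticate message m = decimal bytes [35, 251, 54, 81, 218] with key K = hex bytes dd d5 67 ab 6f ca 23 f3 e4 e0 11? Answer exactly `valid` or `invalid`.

Key hex bytes dd d5 67 ab 6f ca 23 f3 e4 e0 11 is 11 bytes > B = 7, so hash it first: H(key) = 06 e8, then zero-pad to 7 bytes: K' = 06 e8 00 00 00 00 00.
K' ⊕ ipad = 30 de 36 36 36 36 36; K' ⊕ opad = 5a b4 5c 5c 5c 5c 5c.
Inner hash: sum = 48+222+54+54+54+54+54+35+251+54+81+218 = 1179 → 04 9b.
Outer hash (recomputed tag): sum = 90+180+92+92+92+92+92+4+155 = 889 → 03 79.
Recomputed tag = 0379; claimed = 0379 → match.

valid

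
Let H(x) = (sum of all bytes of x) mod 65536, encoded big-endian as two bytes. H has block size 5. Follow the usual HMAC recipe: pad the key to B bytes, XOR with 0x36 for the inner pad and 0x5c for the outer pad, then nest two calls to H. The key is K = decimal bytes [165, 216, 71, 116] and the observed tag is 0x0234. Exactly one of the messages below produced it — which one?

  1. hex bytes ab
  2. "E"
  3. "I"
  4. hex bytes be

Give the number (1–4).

Key decimal bytes [165, 216, 71, 116] = a5 d8 47 74 is 4 bytes ≤ B = 5; zero-pad to 5 bytes: K' = a5 d8 47 74 00.
K' ⊕ ipad = 93 ee 71 42 36; K' ⊕ opad = f9 84 1b 28 5c.
m1: inner = H(93 ee 71 42 36 ab) = 03 15; tag = H(f9 84 1b 28 5c 03 15) = 0234 ← matches
m2: inner = H(93 ee 71 42 36 45) = 02 af; tag = H(f9 84 1b 28 5c 02 af) = 02cd
m3: inner = H(93 ee 71 42 36 49) = 02 b3; tag = H(f9 84 1b 28 5c 02 b3) = 02d1
m4: inner = H(93 ee 71 42 36 be) = 03 28; tag = H(f9 84 1b 28 5c 03 28) = 0247

1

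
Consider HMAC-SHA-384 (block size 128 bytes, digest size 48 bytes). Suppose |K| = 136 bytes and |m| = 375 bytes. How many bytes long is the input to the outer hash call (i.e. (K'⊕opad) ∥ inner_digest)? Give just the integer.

176

Key is 136 > 128 bytes, so it is hashed to 48 bytes then zero-padded to 128: |K'| = 128.
Outer input = (K'⊕opad) ∥ H(inner) → 128 + 48 = 176 bytes.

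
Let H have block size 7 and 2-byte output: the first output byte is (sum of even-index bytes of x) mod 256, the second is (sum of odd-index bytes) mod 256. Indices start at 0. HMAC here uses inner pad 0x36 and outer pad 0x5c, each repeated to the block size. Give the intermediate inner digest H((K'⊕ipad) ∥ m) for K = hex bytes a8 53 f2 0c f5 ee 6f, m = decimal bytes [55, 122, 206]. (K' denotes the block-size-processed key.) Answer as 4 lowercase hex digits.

Key hex bytes a8 53 f2 0c f5 ee 6f is exactly B = 7 bytes: K' = a8 53 f2 0c f5 ee 6f.
K' ⊕ ipad = 9e 65 c4 3a c3 d8 59.
Inner input = 9e 65 c4 3a c3 d8 59 ∥ 37 7a ce.
Inner hash: even-index sum = 760 mod 256 = 248; odd-index sum = 636 mod 256 = 124 → f8 7c.

f87c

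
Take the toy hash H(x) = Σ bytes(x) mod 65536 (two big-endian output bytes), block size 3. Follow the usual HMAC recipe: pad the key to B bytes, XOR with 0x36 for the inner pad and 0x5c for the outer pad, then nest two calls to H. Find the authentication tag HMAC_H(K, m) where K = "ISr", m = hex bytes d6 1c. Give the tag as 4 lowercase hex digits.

Key "ISr" = 49 53 72 is exactly B = 3 bytes: K' = 49 53 72.
K' ⊕ ipad = 7f 65 44.  K' ⊕ opad = 15 0f 2e.
Inner input = (K'⊕ipad) ∥ m = 7f 65 44 ∥ d6 1c.
Inner hash: sum = 127+101+68+214+28 = 538 → 02 1a.
Outer input = (K'⊕opad) ∥ inner = 15 0f 2e ∥ 02 1a.
Outer hash (tag): sum = 21+15+46+2+26 = 110 → 00 6e.

006e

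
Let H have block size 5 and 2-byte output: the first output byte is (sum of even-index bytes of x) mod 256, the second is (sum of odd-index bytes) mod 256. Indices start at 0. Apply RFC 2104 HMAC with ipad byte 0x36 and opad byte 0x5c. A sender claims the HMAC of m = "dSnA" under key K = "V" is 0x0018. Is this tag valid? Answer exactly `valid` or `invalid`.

valid

Key "V" = 56 is 1 byte ≤ B = 5; zero-pad to 5 bytes: K' = 56 00 00 00 00.
K' ⊕ ipad = 60 36 36 36 36; K' ⊕ opad = 0a 5c 5c 5c 5c.
Inner hash: even-index sum = 352 mod 256 = 96; odd-index sum = 318 mod 256 = 62 → 60 3e.
Outer hash (recomputed tag): even-index sum = 256 mod 256 = 0; odd-index sum = 280 mod 256 = 24 → 00 18.
Recomputed tag = 0018; claimed = 0018 → match.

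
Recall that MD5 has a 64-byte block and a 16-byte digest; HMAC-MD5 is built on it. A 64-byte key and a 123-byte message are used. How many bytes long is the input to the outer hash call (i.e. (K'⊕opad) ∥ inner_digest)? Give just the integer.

80

Key is 64 ≤ 64 bytes, zero-padded: |K'| = 64.
Outer input = (K'⊕opad) ∥ H(inner) → 64 + 16 = 80 bytes.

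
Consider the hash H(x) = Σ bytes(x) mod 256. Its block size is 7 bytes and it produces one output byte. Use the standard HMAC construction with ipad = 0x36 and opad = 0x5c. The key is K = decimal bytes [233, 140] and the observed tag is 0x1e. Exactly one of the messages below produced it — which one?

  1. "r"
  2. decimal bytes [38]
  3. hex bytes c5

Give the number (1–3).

2

Key decimal bytes [233, 140] = e9 8c is 2 bytes ≤ B = 7; zero-pad to 7 bytes: K' = e9 8c 00 00 00 00 00.
K' ⊕ ipad = df ba 36 36 36 36 36; K' ⊕ opad = b5 d0 5c 5c 5c 5c 5c.
m1: inner = H(df ba 36 36 36 36 36 72) = 19; tag = H(b5 d0 5c 5c 5c 5c 5c 19) = 6a
m2: inner = H(df ba 36 36 36 36 36 26) = cd; tag = H(b5 d0 5c 5c 5c 5c 5c cd) = 1e ← matches
m3: inner = H(df ba 36 36 36 36 36 c5) = 6c; tag = H(b5 d0 5c 5c 5c 5c 5c 6c) = bd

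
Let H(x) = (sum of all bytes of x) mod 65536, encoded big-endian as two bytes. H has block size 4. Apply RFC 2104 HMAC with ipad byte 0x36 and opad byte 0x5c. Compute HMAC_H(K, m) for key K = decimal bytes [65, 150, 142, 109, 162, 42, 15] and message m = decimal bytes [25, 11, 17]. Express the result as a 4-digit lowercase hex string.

0278

Key decimal bytes [65, 150, 142, 109, 162, 42, 15] = 41 96 8e 6d a2 2a 0f is 7 bytes > B = 4, so hash it first: H(key) = 02 ad, then zero-pad to 4 bytes: K' = 02 ad 00 00.
K' ⊕ ipad = 34 9b 36 36.  K' ⊕ opad = 5e f1 5c 5c.
Inner input = (K'⊕ipad) ∥ m = 34 9b 36 36 ∥ 19 0b 11.
Inner hash: sum = 52+155+54+54+25+11+17 = 368 → 01 70.
Outer input = (K'⊕opad) ∥ inner = 5e f1 5c 5c ∥ 01 70.
Outer hash (tag): sum = 94+241+92+92+1+112 = 632 → 02 78.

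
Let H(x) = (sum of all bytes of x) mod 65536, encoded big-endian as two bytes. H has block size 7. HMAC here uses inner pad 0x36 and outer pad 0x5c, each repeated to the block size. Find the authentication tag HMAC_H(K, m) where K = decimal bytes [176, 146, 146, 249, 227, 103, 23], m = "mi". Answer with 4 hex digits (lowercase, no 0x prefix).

Key decimal bytes [176, 146, 146, 249, 227, 103, 23] = b0 92 92 f9 e3 67 17 is exactly B = 7 bytes: K' = b0 92 92 f9 e3 67 17.
K' ⊕ ipad = 86 a4 a4 cf d5 51 21.  K' ⊕ opad = ec ce ce a5 bf 3b 4b.
Inner input = (K'⊕ipad) ∥ m = 86 a4 a4 cf d5 51 21 ∥ 6d 69.
Inner hash: sum = 134+164+164+207+213+81+33+109+105 = 1210 → 04 ba.
Outer input = (K'⊕opad) ∥ inner = ec ce ce a5 bf 3b 4b ∥ 04 ba.
Outer hash (tag): sum = 236+206+206+165+191+59+75+4+186 = 1328 → 05 30.

0530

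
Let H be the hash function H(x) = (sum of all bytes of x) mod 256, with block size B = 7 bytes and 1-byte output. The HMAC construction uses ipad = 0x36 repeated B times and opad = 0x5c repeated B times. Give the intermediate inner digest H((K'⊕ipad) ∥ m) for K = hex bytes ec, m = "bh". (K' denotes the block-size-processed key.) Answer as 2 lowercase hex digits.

e8

Key hex bytes ec is 1 byte ≤ B = 7; zero-pad to 7 bytes: K' = ec 00 00 00 00 00 00.
K' ⊕ ipad = da 36 36 36 36 36 36.
Inner input = da 36 36 36 36 36 36 ∥ 62 68.
Inner hash: sum = 218+54+54+54+54+54+54+98+104 = 744; mod 256 = 232 → e8.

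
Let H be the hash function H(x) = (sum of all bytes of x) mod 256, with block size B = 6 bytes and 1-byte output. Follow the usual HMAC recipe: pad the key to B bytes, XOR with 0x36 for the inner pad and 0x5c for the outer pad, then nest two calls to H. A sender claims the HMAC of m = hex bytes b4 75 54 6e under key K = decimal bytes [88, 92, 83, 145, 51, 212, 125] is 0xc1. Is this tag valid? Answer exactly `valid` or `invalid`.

Key decimal bytes [88, 92, 83, 145, 51, 212, 125] = 58 5c 53 91 33 d4 7d is 7 bytes > B = 6, so hash it first: H(key) = 1c, then zero-pad to 6 bytes: K' = 1c 00 00 00 00 00.
K' ⊕ ipad = 2a 36 36 36 36 36; K' ⊕ opad = 40 5c 5c 5c 5c 5c.
Inner hash: sum = 42+54+54+54+54+54+180+117+84+110 = 803; mod 256 = 35 → 23.
Outer hash (recomputed tag): sum = 64+92+92+92+92+92+35 = 559; mod 256 = 47 → 2f.
Recomputed tag = 2f; claimed = c1 → mismatch.

invalid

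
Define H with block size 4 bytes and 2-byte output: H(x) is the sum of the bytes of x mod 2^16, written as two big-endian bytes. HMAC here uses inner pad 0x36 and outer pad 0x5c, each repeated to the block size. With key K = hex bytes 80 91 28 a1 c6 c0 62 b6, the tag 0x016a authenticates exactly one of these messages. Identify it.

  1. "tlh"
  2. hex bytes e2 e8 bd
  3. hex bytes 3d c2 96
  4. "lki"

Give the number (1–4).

Key hex bytes 80 91 28 a1 c6 c0 62 b6 is 8 bytes > B = 4, so hash it first: H(key) = 04 78, then zero-pad to 4 bytes: K' = 04 78 00 00.
K' ⊕ ipad = 32 4e 36 36; K' ⊕ opad = 58 24 5c 5c.
m1: inner = H(32 4e 36 36 74 6c 68) = 02 34; tag = H(58 24 5c 5c 02 34) = 016a ← matches
m2: inner = H(32 4e 36 36 e2 e8 bd) = 03 73; tag = H(58 24 5c 5c 03 73) = 01aa
m3: inner = H(32 4e 36 36 3d c2 96) = 02 81; tag = H(58 24 5c 5c 02 81) = 01b7
m4: inner = H(32 4e 36 36 6c 6b 69) = 02 2c; tag = H(58 24 5c 5c 02 2c) = 0162

1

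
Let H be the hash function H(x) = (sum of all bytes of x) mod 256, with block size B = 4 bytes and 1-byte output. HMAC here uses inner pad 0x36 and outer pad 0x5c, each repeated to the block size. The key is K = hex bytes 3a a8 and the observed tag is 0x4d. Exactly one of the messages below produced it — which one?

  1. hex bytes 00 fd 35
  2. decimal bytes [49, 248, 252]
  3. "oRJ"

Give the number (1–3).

Key hex bytes 3a a8 is 2 bytes ≤ B = 4; zero-pad to 4 bytes: K' = 3a a8 00 00.
K' ⊕ ipad = 0c 9e 36 36; K' ⊕ opad = 66 f4 5c 5c.
m1: inner = H(0c 9e 36 36 00 fd 35) = 48; tag = H(66 f4 5c 5c 48) = 5a
m2: inner = H(0c 9e 36 36 31 f8 fc) = 3b; tag = H(66 f4 5c 5c 3b) = 4d ← matches
m3: inner = H(0c 9e 36 36 6f 52 4a) = 21; tag = H(66 f4 5c 5c 21) = 33

2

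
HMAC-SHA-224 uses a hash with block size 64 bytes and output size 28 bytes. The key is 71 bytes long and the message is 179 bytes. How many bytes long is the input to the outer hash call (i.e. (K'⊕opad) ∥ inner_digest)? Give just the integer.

Key is 71 > 64 bytes, so it is hashed to 28 bytes then zero-padded to 64: |K'| = 64.
Outer input = (K'⊕opad) ∥ H(inner) → 64 + 28 = 92 bytes.

92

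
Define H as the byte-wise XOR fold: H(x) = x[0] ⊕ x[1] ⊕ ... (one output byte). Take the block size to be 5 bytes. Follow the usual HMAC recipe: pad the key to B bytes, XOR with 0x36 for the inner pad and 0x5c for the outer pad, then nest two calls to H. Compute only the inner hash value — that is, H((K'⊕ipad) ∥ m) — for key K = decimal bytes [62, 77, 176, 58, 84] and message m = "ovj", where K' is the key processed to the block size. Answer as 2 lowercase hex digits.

e8

Key decimal bytes [62, 77, 176, 58, 84] = 3e 4d b0 3a 54 is exactly B = 5 bytes: K' = 3e 4d b0 3a 54.
K' ⊕ ipad = 08 7b 86 0c 62.
Inner input = 08 7b 86 0c 62 ∥ 6f 76 6a.
Inner hash: XOR 08⊕7b⊕86⊕0c⊕62⊕6f⊕76⊕6a = e8.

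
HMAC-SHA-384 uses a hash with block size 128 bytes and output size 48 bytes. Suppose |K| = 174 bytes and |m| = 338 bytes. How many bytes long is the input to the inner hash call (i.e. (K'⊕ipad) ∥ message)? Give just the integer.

466

Key is 174 > 128 bytes, so it is hashed to 48 bytes then zero-padded to 128: |K'| = 128.
Inner input = (K'⊕ipad) ∥ m → 128 + 338 = 466 bytes.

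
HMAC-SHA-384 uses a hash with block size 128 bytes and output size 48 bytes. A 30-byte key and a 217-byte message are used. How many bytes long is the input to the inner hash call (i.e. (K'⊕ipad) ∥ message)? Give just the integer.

345

Key is 30 ≤ 128 bytes, zero-padded: |K'| = 128.
Inner input = (K'⊕ipad) ∥ m → 128 + 217 = 345 bytes.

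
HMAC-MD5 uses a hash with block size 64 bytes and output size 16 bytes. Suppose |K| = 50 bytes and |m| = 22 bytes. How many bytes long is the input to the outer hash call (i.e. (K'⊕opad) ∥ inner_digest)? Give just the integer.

Key is 50 ≤ 64 bytes, zero-padded: |K'| = 64.
Outer input = (K'⊕opad) ∥ H(inner) → 64 + 16 = 80 bytes.

80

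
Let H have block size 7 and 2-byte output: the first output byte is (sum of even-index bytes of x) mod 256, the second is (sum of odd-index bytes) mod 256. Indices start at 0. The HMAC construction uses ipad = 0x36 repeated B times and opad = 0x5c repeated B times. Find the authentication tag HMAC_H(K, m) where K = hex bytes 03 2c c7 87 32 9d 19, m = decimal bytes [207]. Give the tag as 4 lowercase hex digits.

f265

Key hex bytes 03 2c c7 87 32 9d 19 is exactly B = 7 bytes: K' = 03 2c c7 87 32 9d 19.
K' ⊕ ipad = 35 1a f1 b1 04 ab 2f.  K' ⊕ opad = 5f 70 9b db 6e c1 45.
Inner input = (K'⊕ipad) ∥ m = 35 1a f1 b1 04 ab 2f ∥ cf.
Inner hash: even-index sum = 345 mod 256 = 89; odd-index sum = 581 mod 256 = 69 → 59 45.
Outer input = (K'⊕opad) ∥ inner = 5f 70 9b db 6e c1 45 ∥ 59 45.
Outer hash (tag): even-index sum = 498 mod 256 = 242; odd-index sum = 613 mod 256 = 101 → f2 65.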